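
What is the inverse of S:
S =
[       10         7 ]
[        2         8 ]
det(S) = 66
S⁻¹ =
[     4/33     -7/66 ]
[    -1/33      5/33 ]

For a 2×2 matrix S = [[a, b], [c, d]] with det(S) ≠ 0, S⁻¹ = (1/det(S)) * [[d, -b], [-c, a]].
det(S) = (10)*(8) - (7)*(2) = 80 - 14 = 66.
S⁻¹ = (1/66) * [[8, -7], [-2, 10]].
Dividing each entry by 66 and reducing:
S⁻¹ =
[     4/33     -7/66 ]
[    -1/33      5/33 ]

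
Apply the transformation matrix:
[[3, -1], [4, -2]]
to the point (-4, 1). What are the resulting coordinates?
(-13, -18)

Matrix multiplication:
[[3, -1], [4, -2]] × [-4, 1]ᵀ
= [3×-4 + -1×1, 4×-4 + -2×1]ᵀ
= [-13.0000, -18.0000]ᵀ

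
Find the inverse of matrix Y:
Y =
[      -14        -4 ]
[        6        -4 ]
det(Y) = 80
Y⁻¹ =
[    -1/20      1/20 ]
[    -3/40     -7/40 ]

For a 2×2 matrix Y = [[a, b], [c, d]] with det(Y) ≠ 0, Y⁻¹ = (1/det(Y)) * [[d, -b], [-c, a]].
det(Y) = (-14)*(-4) - (-4)*(6) = 56 + 24 = 80.
Y⁻¹ = (1/80) * [[-4, 4], [-6, -14]].
Dividing each entry by 80 and reducing:
Y⁻¹ =
[    -1/20      1/20 ]
[    -3/40     -7/40 ]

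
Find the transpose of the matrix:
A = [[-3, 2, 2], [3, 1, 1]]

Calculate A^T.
[[-3, 3], [2, 1], [2, 1]]

The transpose sends entry (i,j) to (j,i); rows become columns.
Row 0 of A: [-3, 2, 2] -> column 0 of A^T.
Row 1 of A: [3, 1, 1] -> column 1 of A^T.
A^T = [[-3, 3], [2, 1], [2, 1]]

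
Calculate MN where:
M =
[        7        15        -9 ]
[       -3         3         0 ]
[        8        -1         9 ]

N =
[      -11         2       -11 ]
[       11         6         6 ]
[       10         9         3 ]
MN =
[       -2        23       -14 ]
[       66        12        51 ]
[       -9        91       -67 ]

Matrix multiplication: (MN)[i][j] = sum over k of M[i][k] * N[k][j].
  (MN)[0][0] = (7)*(-11) + (15)*(11) + (-9)*(10) = -2
  (MN)[0][1] = (7)*(2) + (15)*(6) + (-9)*(9) = 23
  (MN)[0][2] = (7)*(-11) + (15)*(6) + (-9)*(3) = -14
  (MN)[1][0] = (-3)*(-11) + (3)*(11) + (0)*(10) = 66
  (MN)[1][1] = (-3)*(2) + (3)*(6) + (0)*(9) = 12
  (MN)[1][2] = (-3)*(-11) + (3)*(6) + (0)*(3) = 51
  (MN)[2][0] = (8)*(-11) + (-1)*(11) + (9)*(10) = -9
  (MN)[2][1] = (8)*(2) + (-1)*(6) + (9)*(9) = 91
  (MN)[2][2] = (8)*(-11) + (-1)*(6) + (9)*(3) = -67
MN =
[       -2        23       -14 ]
[       66        12        51 ]
[       -9        91       -67 ]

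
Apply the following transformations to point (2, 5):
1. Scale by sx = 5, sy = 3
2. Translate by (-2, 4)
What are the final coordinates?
(8, 19)

Step 1: Scale (2, 5) by (sx, sy) = (5, 3) → (10, 15)
Step 2: Translate by (-2, 4) → (8, 19)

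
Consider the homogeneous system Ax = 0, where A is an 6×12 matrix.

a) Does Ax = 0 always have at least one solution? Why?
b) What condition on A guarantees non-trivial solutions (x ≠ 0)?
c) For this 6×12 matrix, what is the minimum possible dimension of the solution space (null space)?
a) Yes, x = 0 is always a solution. b) When A has linearly dependent columns (rank < n). c) Minimum nullity = 6.

a) x = 0 satisfies A·0 = 0, so the zero vector is always a solution.
b) Non-trivial solutions exist iff the columns of A are linearly dependent, equivalently rank(A) < n (the number of columns).
c) By rank-nullity, rank(A) + nullity(A) = n = 12. Since A has only 6 rows, rank(A) ≤ 6, so nullity(A) ≥ 12 - 6 = 6.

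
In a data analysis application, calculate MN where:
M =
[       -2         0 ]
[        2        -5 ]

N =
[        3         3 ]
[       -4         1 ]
MN =
[       -6        -6 ]
[       26         1 ]

Matrix multiplication: (MN)[i][j] = sum over k of M[i][k] * N[k][j].
  (MN)[0][0] = (-2)*(3) + (0)*(-4) = -6
  (MN)[0][1] = (-2)*(3) + (0)*(1) = -6
  (MN)[1][0] = (2)*(3) + (-5)*(-4) = 26
  (MN)[1][1] = (2)*(3) + (-5)*(1) = 1
MN =
[       -6        -6 ]
[       26         1 ]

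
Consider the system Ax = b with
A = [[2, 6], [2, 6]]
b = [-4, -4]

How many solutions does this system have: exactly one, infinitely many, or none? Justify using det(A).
Infinitely many solutions

det(A) = (2)*(6) - (6)*(2) = 0, so A is singular (column 2 is 3 times column 1).
b = [-4, -4] = -2 * column 1 of A, so b lies in the column space of A.
A singular matrix whose right-hand side is in its column space gives a 1-parameter family of solutions — infinitely many.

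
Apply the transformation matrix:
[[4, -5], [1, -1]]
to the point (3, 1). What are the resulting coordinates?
(7, 2)

Matrix multiplication:
[[4, -5], [1, -1]] × [3, 1]ᵀ
= [4×3 + -5×1, 1×3 + -1×1]ᵀ
= [7.0000, 2.0000]ᵀ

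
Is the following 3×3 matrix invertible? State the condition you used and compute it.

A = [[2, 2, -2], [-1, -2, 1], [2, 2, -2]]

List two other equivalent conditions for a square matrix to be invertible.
No, not invertible; det(A) = 0 (two rows are equal, so the rows are linearly dependent). Equivalent conditions (failing for this A): rank(A) < 3; Ax = 0 has non-trivial solutions; 0 is an eigenvalue; the columns are linearly dependent.

To check invertibility, compute det(A).
In this matrix, row 0 and the last row are identical, so one row is a scalar multiple of another and the rows are linearly dependent.
A matrix with linearly dependent rows has det = 0 and is not invertible.
Equivalent failed conditions:
- rank(A) < 3.
- Ax = 0 has non-trivial solutions.
- 0 is an eigenvalue.
- The columns are linearly dependent.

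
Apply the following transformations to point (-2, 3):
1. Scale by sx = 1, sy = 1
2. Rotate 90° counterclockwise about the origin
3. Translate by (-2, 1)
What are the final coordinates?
(-5, -1)

Step 1: Scale → (-2, 3)
Step 2: Rotate 90° → (-3, -2)
Step 3: Translate → (-5, -1)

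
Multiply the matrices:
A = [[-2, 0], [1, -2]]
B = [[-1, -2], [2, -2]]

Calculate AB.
[[2, 4], [-5, 2]]

Each entry (i,j) of AB = sum over k of A[i][k]*B[k][j].
(AB)[0][0] = (-2)*(-1) + (0)*(2) = 2
(AB)[0][1] = (-2)*(-2) + (0)*(-2) = 4
(AB)[1][0] = (1)*(-1) + (-2)*(2) = -5
(AB)[1][1] = (1)*(-2) + (-2)*(-2) = 2
AB = [[2, 4], [-5, 2]]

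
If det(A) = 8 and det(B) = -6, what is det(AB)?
-48

Use the multiplicative property of determinants: det(AB) = det(A)*det(B).
det(AB) = (8)*(-6) = -48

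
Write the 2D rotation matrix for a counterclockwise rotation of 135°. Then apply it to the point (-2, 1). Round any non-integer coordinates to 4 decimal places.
R = [[-√2/2, -√2/2], [√2/2, -√2/2]]; R·(-2, 1) = (0.7071, -2.1213)

Rotation matrix formula: R(θ) = [[cos θ, -sin θ], [sin θ, cos θ]]
For θ = 135°:
cos(135°) = -√2/2
sin(135°) = √2/2
R = [[-√2/2, -√2/2], [√2/2, -√2/2]]
Apply to (-2, 1): [-√2/2·-2 + (-√2/2)·1, √2/2·-2 + -√2/2·1] = (0.7071, -2.1213)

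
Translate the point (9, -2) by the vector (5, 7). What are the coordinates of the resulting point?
(14, 5)

Translation by (5, 7):
x' = 9 + 5 = 14
y' = -2 + 7 = 5
Homogeneous matrix: [[1, 0, 5], [0, 1, 7], [0, 0, 1]]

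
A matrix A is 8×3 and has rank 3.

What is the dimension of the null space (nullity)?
0

The rank-nullity theorem for an m×n matrix states:
rank(A) + nullity(A) = n (the number of columns).
Here n = 3 and rank(A) = 3, so nullity(A) = 3 - 3 = 0.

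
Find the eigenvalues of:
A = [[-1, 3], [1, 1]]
λ = -2, 2

Solve det(A - λI) = 0. For a 2×2 matrix this is λ² - (trace)λ + det = 0.
trace(A) = -1 + 1 = 0.
det(A) = (-1)*(1) - (3)*(1) = -1 - 3 = -4.
Characteristic equation: λ² - (0)λ + (-4) = 0.
Discriminant: (0)² - 4*(-4) = 0 + 16 = 16.
Roots: λ = (0 ± √16) / 2 = -2, 2.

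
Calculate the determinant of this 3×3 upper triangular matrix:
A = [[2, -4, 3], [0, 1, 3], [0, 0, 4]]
8

The determinant of a triangular matrix is the product of its diagonal entries (the off-diagonal entries above the diagonal do not affect it).
det(A) = (2) * (1) * (4) = 8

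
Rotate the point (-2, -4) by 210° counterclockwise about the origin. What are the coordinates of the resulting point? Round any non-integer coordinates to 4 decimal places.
(-0.2679, 4.4641)

Rotation matrix R(θ) = [[cos θ, -sin θ], [sin θ, cos θ]]; for θ = 210°:
R = [[-√3/2, 1/2], [-1/2, -√3/2]]
Result: R × [-2, -4]ᵀ = [-√3/2·-2 + (1/2)·-4, -1/2·-2 + (-√3/2)·-4]ᵀ = (-0.2679, 4.4641)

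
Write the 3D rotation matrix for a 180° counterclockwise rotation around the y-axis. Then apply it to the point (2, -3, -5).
R = [[-1, 0, 0], [0, 1, 0], [0, 0, -1]]; R·(2, -3, -5) = (-2, -3, 5)

Rotation matrix for 180° around y-axis:
cos(180°) = -1, sin(180°) = 0
R = [[-1, 0, 0], [0, 1, 0], [0, 0, -1]]
Apply to (2, -3, -5): R·[2, -3, -5]ᵀ = (-2, -3, 5)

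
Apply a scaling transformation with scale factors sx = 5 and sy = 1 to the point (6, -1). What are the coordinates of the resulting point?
(30, -1)

Scaling matrix:
[[5, 0], [0, 1]]
Result: (6 × 5, -1 × 1) = (30, -1)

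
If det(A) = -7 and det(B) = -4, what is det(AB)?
28

Use the multiplicative property of determinants: det(AB) = det(A)*det(B).
det(AB) = (-7)*(-4) = 28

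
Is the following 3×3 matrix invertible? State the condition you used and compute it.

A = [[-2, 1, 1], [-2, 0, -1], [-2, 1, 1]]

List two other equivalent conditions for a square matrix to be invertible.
No, not invertible; det(A) = 0 (two rows are equal, so the rows are linearly dependent). Equivalent conditions (failing for this A): rank(A) < 3; Ax = 0 has non-trivial solutions; 0 is an eigenvalue; the columns are linearly dependent.

To check invertibility, compute det(A).
In this matrix, row 0 and the last row are identical, so one row is a scalar multiple of another and the rows are linearly dependent.
A matrix with linearly dependent rows has det = 0 and is not invertible.
Equivalent failed conditions:
- rank(A) < 3.
- Ax = 0 has non-trivial solutions.
- 0 is an eigenvalue.
- The columns are linearly dependent.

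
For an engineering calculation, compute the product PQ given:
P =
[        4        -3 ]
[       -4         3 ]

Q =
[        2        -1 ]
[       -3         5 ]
PQ =
[       17       -19 ]
[      -17        19 ]

Matrix multiplication: (PQ)[i][j] = sum over k of P[i][k] * Q[k][j].
  (PQ)[0][0] = (4)*(2) + (-3)*(-3) = 17
  (PQ)[0][1] = (4)*(-1) + (-3)*(5) = -19
  (PQ)[1][0] = (-4)*(2) + (3)*(-3) = -17
  (PQ)[1][1] = (-4)*(-1) + (3)*(5) = 19
PQ =
[       17       -19 ]
[      -17        19 ]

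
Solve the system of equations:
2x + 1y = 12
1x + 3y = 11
x = 5, y = 2

Use elimination (row reduction):
Equation 1: 2x + 1y = 12.
Equation 2: 1x + 3y = 11.
Multiply Eq1 by 1 and Eq2 by 2: 2x + 1y = 12;  2x + 6y = 22.
Subtract: (5)y = 10, so y = 2.
Back-substitute into Eq1: 2x + 1*(2) = 12, so x = 5.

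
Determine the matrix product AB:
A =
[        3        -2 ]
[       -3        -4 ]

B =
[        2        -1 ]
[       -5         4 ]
AB =
[       16       -11 ]
[       14       -13 ]

Matrix multiplication: (AB)[i][j] = sum over k of A[i][k] * B[k][j].
  (AB)[0][0] = (3)*(2) + (-2)*(-5) = 16
  (AB)[0][1] = (3)*(-1) + (-2)*(4) = -11
  (AB)[1][0] = (-3)*(2) + (-4)*(-5) = 14
  (AB)[1][1] = (-3)*(-1) + (-4)*(4) = -13
AB =
[       16       -11 ]
[       14       -13 ]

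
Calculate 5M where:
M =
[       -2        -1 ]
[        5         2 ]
5M =
[      -10        -5 ]
[       25        10 ]

Scalar multiplication is elementwise: (5M)[i][j] = 5 * M[i][j].
  (5M)[0][0] = 5 * (-2) = -10
  (5M)[0][1] = 5 * (-1) = -5
  (5M)[1][0] = 5 * (5) = 25
  (5M)[1][1] = 5 * (2) = 10
5M =
[      -10        -5 ]
[       25        10 ]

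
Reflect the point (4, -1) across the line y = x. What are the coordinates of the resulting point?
(-1, 4)

Reflection across line y = x: (4, -1) → (-1, 4)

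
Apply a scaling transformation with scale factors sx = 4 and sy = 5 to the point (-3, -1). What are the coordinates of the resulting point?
(-12, -5)

Scaling matrix:
[[4, 0], [0, 5]]
Result: (-3 × 4, -1 × 5) = (-12, -5)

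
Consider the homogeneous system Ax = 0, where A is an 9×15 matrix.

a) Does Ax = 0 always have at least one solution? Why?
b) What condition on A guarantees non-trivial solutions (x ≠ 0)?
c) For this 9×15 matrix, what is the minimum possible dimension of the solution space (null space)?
a) Yes, x = 0 is always a solution. b) When A has linearly dependent columns (rank < n). c) Minimum nullity = 6.

a) x = 0 satisfies A·0 = 0, so the zero vector is always a solution.
b) Non-trivial solutions exist iff the columns of A are linearly dependent, equivalently rank(A) < n (the number of columns).
c) By rank-nullity, rank(A) + nullity(A) = n = 15. Since A has only 9 rows, rank(A) ≤ 9, so nullity(A) ≥ 15 - 9 = 6.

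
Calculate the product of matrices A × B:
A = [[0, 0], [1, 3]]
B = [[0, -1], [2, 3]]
[[0, 0], [6, 8]]

Matrix multiplication:
C[0][0] = 0×0 + 0×2 = 0
C[0][1] = 0×-1 + 0×3 = 0
C[1][0] = 1×0 + 3×2 = 6
C[1][1] = 1×-1 + 3×3 = 8
Result: [[0, 0], [6, 8]]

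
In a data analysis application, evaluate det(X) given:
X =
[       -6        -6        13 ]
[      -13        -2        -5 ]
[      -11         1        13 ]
det(X) = -1673

Expand along row 0 (cofactor expansion): det(X) = a*(e*i - f*h) - b*(d*i - f*g) + c*(d*h - e*g), where the 3×3 is [[a, b, c], [d, e, f], [g, h, i]].
Minor M_00 = (-2)*(13) - (-5)*(1) = -26 + 5 = -21.
Minor M_01 = (-13)*(13) - (-5)*(-11) = -169 - 55 = -224.
Minor M_02 = (-13)*(1) - (-2)*(-11) = -13 - 22 = -35.
det(X) = (-6)*(-21) - (-6)*(-224) + (13)*(-35) = 126 - 1344 - 455 = -1673.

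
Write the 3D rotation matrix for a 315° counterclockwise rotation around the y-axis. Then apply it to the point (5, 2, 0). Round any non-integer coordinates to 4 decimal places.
R = [[√2/2, 0, -√2/2], [0, 1, 0], [√2/2, 0, √2/2]]; R·(5, 2, 0) = (3.5355, 2.0000, 3.5355)

Rotation matrix for 315° around y-axis:
cos(315°) = √2/2, sin(315°) = -√2/2
R = [[√2/2, 0, -√2/2], [0, 1, 0], [√2/2, 0, √2/2]]
Apply to (5, 2, 0): R·[5, 2, 0]ᵀ = (3.5355, 2.0000, 3.5355)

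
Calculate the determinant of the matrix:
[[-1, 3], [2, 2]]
-8

For a 2×2 matrix [[a, b], [c, d]], det = ad - bc
det = (-1)(2) - (3)(2) = -2 - 6 = -8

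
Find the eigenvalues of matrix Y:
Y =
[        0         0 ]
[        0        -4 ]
λ = -4, 0

Solve det(Y - λI) = 0. For a 2×2 matrix the characteristic equation is λ² - (trace)λ + det = 0.
trace(Y) = a + d = 0 - 4 = -4.
det(Y) = a*d - b*c = (0)*(-4) - (0)*(0) = 0 - 0 = 0.
Characteristic equation: λ² - (-4)λ + (0) = 0.
Discriminant = (-4)² - 4*(0) = 16 - 0 = 16.
λ = (-4 ± √16) / 2 = (-4 ± 4) / 2 = -4, 0.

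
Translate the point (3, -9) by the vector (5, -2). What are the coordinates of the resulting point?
(8, -11)

Translation by (5, -2):
x' = 3 + 5 = 8
y' = -9 + -2 = -11
Homogeneous matrix: [[1, 0, 5], [0, 1, -2], [0, 0, 1]]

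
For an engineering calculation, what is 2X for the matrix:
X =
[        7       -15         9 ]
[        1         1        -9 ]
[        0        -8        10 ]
2X =
[       14       -30        18 ]
[        2         2       -18 ]
[        0       -16        20 ]

Scalar multiplication is elementwise: (2X)[i][j] = 2 * X[i][j].
  (2X)[0][0] = 2 * (7) = 14
  (2X)[0][1] = 2 * (-15) = -30
  (2X)[0][2] = 2 * (9) = 18
  (2X)[1][0] = 2 * (1) = 2
  (2X)[1][1] = 2 * (1) = 2
  (2X)[1][2] = 2 * (-9) = -18
  (2X)[2][0] = 2 * (0) = 0
  (2X)[2][1] = 2 * (-8) = -16
  (2X)[2][2] = 2 * (10) = 20
2X =
[       14       -30        18 ]
[        2         2       -18 ]
[        0       -16        20 ]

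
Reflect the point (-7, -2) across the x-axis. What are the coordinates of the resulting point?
(-7, 2)

Reflection across x-axis: (-7, -2) → (-7, 2)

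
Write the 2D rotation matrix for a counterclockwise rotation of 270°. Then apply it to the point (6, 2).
R = [[0, 1], [-1, 0]]; R·(6, 2) = (2, -6)

Rotation matrix formula: R(θ) = [[cos θ, -sin θ], [sin θ, cos θ]]
For θ = 270°:
cos(270°) = 0
sin(270°) = -1
R = [[0, 1], [-1, 0]]
Apply to (6, 2): [0·6 + (1)·2, -1·6 + 0·2] = (2, -6)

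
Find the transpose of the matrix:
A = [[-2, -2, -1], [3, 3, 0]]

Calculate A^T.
[[-2, 3], [-2, 3], [-1, 0]]

The transpose sends entry (i,j) to (j,i); rows become columns.
Row 0 of A: [-2, -2, -1] -> column 0 of A^T.
Row 1 of A: [3, 3, 0] -> column 1 of A^T.
A^T = [[-2, 3], [-2, 3], [-1, 0]]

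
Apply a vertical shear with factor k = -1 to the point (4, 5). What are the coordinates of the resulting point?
(4, 1)

Shear matrix for vertical shear with factor k = -1:
[[1, 0], [-1, 1]]
Result: (4, 5) → (4, 1)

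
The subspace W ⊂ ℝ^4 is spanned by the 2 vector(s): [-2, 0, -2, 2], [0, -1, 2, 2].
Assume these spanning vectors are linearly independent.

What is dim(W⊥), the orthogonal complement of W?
dim(W⊥) = 2

For any subspace W of ℝ^n, dim(W) + dim(W⊥) = n (the whole-space dimension).
Here the given 2 vectors are linearly independent, so dim(W) = 2.
Thus dim(W⊥) = n - dim(W) = 4 - 2 = 2.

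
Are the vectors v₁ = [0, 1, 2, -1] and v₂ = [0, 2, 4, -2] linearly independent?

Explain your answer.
No, linearly dependent (v₂ = 2·v₁)

Check whether there is a scalar k with v₂ = k·v₁.
Comparing components, k = 2 satisfies 2·[0, 1, 2, -1] = [0, 2, 4, -2].
Since v₂ is a scalar multiple of v₁, the two vectors are linearly dependent.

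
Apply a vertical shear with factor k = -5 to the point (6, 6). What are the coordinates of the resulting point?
(6, -24)

Shear matrix for vertical shear with factor k = -5:
[[1, 0], [-5, 1]]
Result: (6, 6) → (6, -24)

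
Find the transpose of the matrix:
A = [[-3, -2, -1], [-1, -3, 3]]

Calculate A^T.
[[-3, -1], [-2, -3], [-1, 3]]

The transpose sends entry (i,j) to (j,i); rows become columns.
Row 0 of A: [-3, -2, -1] -> column 0 of A^T.
Row 1 of A: [-1, -3, 3] -> column 1 of A^T.
A^T = [[-3, -1], [-2, -3], [-1, 3]]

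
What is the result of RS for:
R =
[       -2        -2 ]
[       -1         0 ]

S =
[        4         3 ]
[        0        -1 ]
RS =
[       -8        -4 ]
[       -4        -3 ]

Matrix multiplication: (RS)[i][j] = sum over k of R[i][k] * S[k][j].
  (RS)[0][0] = (-2)*(4) + (-2)*(0) = -8
  (RS)[0][1] = (-2)*(3) + (-2)*(-1) = -4
  (RS)[1][0] = (-1)*(4) + (0)*(0) = -4
  (RS)[1][1] = (-1)*(3) + (0)*(-1) = -3
RS =
[       -8        -4 ]
[       -4        -3 ]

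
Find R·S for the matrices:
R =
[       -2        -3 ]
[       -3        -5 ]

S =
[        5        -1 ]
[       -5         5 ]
RS =
[        5       -13 ]
[       10       -22 ]

Matrix multiplication: (RS)[i][j] = sum over k of R[i][k] * S[k][j].
  (RS)[0][0] = (-2)*(5) + (-3)*(-5) = 5
  (RS)[0][1] = (-2)*(-1) + (-3)*(5) = -13
  (RS)[1][0] = (-3)*(5) + (-5)*(-5) = 10
  (RS)[1][1] = (-3)*(-1) + (-5)*(5) = -22
RS =
[        5       -13 ]
[       10       -22 ]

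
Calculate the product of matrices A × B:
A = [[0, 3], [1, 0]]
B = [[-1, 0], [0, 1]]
[[0, 3], [-1, 0]]

Matrix multiplication:
C[0][0] = 0×-1 + 3×0 = 0
C[0][1] = 0×0 + 3×1 = 3
C[1][0] = 1×-1 + 0×0 = -1
C[1][1] = 1×0 + 0×1 = 0
Result: [[0, 3], [-1, 0]]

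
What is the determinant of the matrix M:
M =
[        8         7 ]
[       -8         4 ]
det(M) = 88

For a 2×2 matrix [[a, b], [c, d]], det = a*d - b*c.
det(M) = (8)*(4) - (7)*(-8) = 32 + 56 = 88.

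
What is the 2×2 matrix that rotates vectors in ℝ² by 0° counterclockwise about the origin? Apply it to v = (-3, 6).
R = [[1, 0], [0, 1]]; R·v = (-3, 6)

A counterclockwise rotation by angle θ in ℝ² has matrix R(θ) = [[cos θ, -sin θ], [sin θ, cos θ]].
For θ = 0°: cos θ = 1, sin θ = 0.
R(0°) = [[1, 0], [0, 1]].
R·v = [1·-3 + (0)·6, 0·-3 + 1·6] = (-3, 6).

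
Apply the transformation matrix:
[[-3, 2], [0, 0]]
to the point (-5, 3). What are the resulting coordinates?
(21, 0)

Matrix multiplication:
[[-3, 2], [0, 0]] × [-5, 3]ᵀ
= [-3×-5 + 2×3, 0×-5 + 0×3]ᵀ
= [21.0000, 0.0000]ᵀ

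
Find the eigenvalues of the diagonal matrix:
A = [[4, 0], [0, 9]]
λ₁ = 4, λ₂ = 9

The characteristic polynomial of A is det(A - λI) = (4 - λ)(9 - λ) = 0.
The roots are λ = 4 and λ = 9, so the eigenvalues are the diagonal entries.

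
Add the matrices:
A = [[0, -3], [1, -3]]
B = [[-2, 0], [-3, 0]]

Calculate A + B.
[[-2, -3], [-2, -3]]

Add corresponding elements:
(0)+(-2)=-2
(-3)+(0)=-3
(1)+(-3)=-2
(-3)+(0)=-3
A + B = [[-2, -3], [-2, -3]]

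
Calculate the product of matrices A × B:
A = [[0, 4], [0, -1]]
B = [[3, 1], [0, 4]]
[[0, 16], [0, -4]]

Matrix multiplication:
C[0][0] = 0×3 + 4×0 = 0
C[0][1] = 0×1 + 4×4 = 16
C[1][0] = 0×3 + -1×0 = 0
C[1][1] = 0×1 + -1×4 = -4
Result: [[0, 16], [0, -4]]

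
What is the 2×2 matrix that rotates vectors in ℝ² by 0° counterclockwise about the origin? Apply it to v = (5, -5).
R = [[1, 0], [0, 1]]; R·v = (5, -5)

A counterclockwise rotation by angle θ in ℝ² has matrix R(θ) = [[cos θ, -sin θ], [sin θ, cos θ]].
For θ = 0°: cos θ = 1, sin θ = 0.
R(0°) = [[1, 0], [0, 1]].
R·v = [1·5 + (0)·-5, 0·5 + 1·-5] = (5, -5).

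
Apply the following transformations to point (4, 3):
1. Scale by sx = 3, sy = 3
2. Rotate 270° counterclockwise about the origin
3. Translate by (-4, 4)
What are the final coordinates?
(5, -8)

Step 1: Scale → (12, 9)
Step 2: Rotate 270° → (9, -12)
Step 3: Translate → (5, -8)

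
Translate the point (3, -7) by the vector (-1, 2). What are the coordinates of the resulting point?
(2, -5)

Translation by (-1, 2):
x' = 3 + -1 = 2
y' = -7 + 2 = -5
Homogeneous matrix: [[1, 0, -1], [0, 1, 2], [0, 0, 1]]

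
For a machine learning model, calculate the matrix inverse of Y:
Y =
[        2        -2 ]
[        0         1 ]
det(Y) = 2
Y⁻¹ =
[      1/2         1 ]
[        0         1 ]

For a 2×2 matrix Y = [[a, b], [c, d]] with det(Y) ≠ 0, Y⁻¹ = (1/det(Y)) * [[d, -b], [-c, a]].
det(Y) = (2)*(1) - (-2)*(0) = 2 - 0 = 2.
Y⁻¹ = (1/2) * [[1, 2], [0, 2]].
Dividing each entry by 2 and reducing:
Y⁻¹ =
[      1/2         1 ]
[        0         1 ]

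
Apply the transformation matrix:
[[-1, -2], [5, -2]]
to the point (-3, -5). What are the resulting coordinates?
(13, -5)

Matrix multiplication:
[[-1, -2], [5, -2]] × [-3, -5]ᵀ
= [-1×-3 + -2×-5, 5×-3 + -2×-5]ᵀ
= [13.0000, -5.0000]ᵀ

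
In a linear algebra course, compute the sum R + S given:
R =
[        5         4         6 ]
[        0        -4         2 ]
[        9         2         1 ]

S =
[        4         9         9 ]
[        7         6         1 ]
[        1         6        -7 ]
R + S =
[        9        13        15 ]
[        7         2         3 ]
[       10         8        -6 ]

Matrix addition is elementwise: (R+S)[i][j] = R[i][j] + S[i][j].
  (R+S)[0][0] = (5) + (4) = 9
  (R+S)[0][1] = (4) + (9) = 13
  (R+S)[0][2] = (6) + (9) = 15
  (R+S)[1][0] = (0) + (7) = 7
  (R+S)[1][1] = (-4) + (6) = 2
  (R+S)[1][2] = (2) + (1) = 3
  (R+S)[2][0] = (9) + (1) = 10
  (R+S)[2][1] = (2) + (6) = 8
  (R+S)[2][2] = (1) + (-7) = -6
R + S =
[        9        13        15 ]
[        7         2         3 ]
[       10         8        -6 ]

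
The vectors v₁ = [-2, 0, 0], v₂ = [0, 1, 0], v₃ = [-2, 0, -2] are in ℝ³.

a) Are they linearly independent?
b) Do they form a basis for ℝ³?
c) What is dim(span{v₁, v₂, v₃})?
Yes independent, yes basis, dim = 3

Stack v₁, v₂, v₃ as rows of a 3×3 matrix.
[[-2, 0, 0]; [0, 1, 0]; [-2, 0, -2]] is already lower triangular with nonzero diagonal entries (-2, 1, -2), so its determinant is the product of the diagonal entries, det = (-2)·(1)·(-2) = 4 ≠ 0, and the rows are linearly independent.
Three linearly independent vectors in ℝ³ form a basis for ℝ³, so dim(span{v₁,v₂,v₃}) = 3.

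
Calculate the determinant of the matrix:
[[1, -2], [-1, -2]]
-4

For a 2×2 matrix [[a, b], [c, d]], det = ad - bc
det = (1)(-2) - (-2)(-1) = -2 - 2 = -4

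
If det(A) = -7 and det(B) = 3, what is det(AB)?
-21

Use the multiplicative property of determinants: det(AB) = det(A)*det(B).
det(AB) = (-7)*(3) = -21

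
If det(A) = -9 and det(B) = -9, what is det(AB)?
81

Use the multiplicative property of determinants: det(AB) = det(A)*det(B).
det(AB) = (-9)*(-9) = 81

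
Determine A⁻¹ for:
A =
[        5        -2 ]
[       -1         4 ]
det(A) = 18
A⁻¹ =
[      2/9       1/9 ]
[     1/18      5/18 ]

For a 2×2 matrix A = [[a, b], [c, d]] with det(A) ≠ 0, A⁻¹ = (1/det(A)) * [[d, -b], [-c, a]].
det(A) = (5)*(4) - (-2)*(-1) = 20 - 2 = 18.
A⁻¹ = (1/18) * [[4, 2], [1, 5]].
Dividing each entry by 18 and reducing:
A⁻¹ =
[      2/9       1/9 ]
[     1/18      5/18 ]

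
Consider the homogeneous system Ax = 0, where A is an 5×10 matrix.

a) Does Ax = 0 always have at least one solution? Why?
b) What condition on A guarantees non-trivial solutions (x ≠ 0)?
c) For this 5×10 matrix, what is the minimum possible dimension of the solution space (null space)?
a) Yes, x = 0 is always a solution. b) When A has linearly dependent columns (rank < n). c) Minimum nullity = 5.

a) x = 0 satisfies A·0 = 0, so the zero vector is always a solution.
b) Non-trivial solutions exist iff the columns of A are linearly dependent, equivalently rank(A) < n (the number of columns).
c) By rank-nullity, rank(A) + nullity(A) = n = 10. Since A has only 5 rows, rank(A) ≤ 5, so nullity(A) ≥ 10 - 5 = 5.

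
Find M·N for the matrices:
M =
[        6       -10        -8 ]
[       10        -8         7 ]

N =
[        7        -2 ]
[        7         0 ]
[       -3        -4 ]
MN =
[       -4        20 ]
[       -7       -48 ]

Matrix multiplication: (MN)[i][j] = sum over k of M[i][k] * N[k][j].
  (MN)[0][0] = (6)*(7) + (-10)*(7) + (-8)*(-3) = -4
  (MN)[0][1] = (6)*(-2) + (-10)*(0) + (-8)*(-4) = 20
  (MN)[1][0] = (10)*(7) + (-8)*(7) + (7)*(-3) = -7
  (MN)[1][1] = (10)*(-2) + (-8)*(0) + (7)*(-4) = -48
MN =
[       -4        20 ]
[       -7       -48 ]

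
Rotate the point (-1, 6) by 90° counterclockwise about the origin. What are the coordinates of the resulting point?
(-6, -1)

Rotation matrix R(θ) = [[cos θ, -sin θ], [sin θ, cos θ]]; for θ = 90°:
R = [[0, -1], [1, 0]]
Result: R × [-1, 6]ᵀ = [0·-1 + (-1)·6, 1·-1 + (0)·6]ᵀ = (-6, -1)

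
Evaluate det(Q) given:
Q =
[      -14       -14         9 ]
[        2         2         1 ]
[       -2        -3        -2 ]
det(Q) = -32

Expand along row 0 (cofactor expansion): det(Q) = a*(e*i - f*h) - b*(d*i - f*g) + c*(d*h - e*g), where the 3×3 is [[a, b, c], [d, e, f], [g, h, i]].
Minor M_00 = (2)*(-2) - (1)*(-3) = -4 + 3 = -1.
Minor M_01 = (2)*(-2) - (1)*(-2) = -4 + 2 = -2.
Minor M_02 = (2)*(-3) - (2)*(-2) = -6 + 4 = -2.
det(Q) = (-14)*(-1) - (-14)*(-2) + (9)*(-2) = 14 - 28 - 18 = -32.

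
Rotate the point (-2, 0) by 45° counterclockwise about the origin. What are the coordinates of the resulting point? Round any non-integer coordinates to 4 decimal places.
(-1.4142, -1.4142)

Rotation matrix R(θ) = [[cos θ, -sin θ], [sin θ, cos θ]]; for θ = 45°:
R = [[√2/2, -√2/2], [√2/2, √2/2]]
Result: R × [-2, 0]ᵀ = [√2/2·-2 + (-√2/2)·0, √2/2·-2 + (√2/2)·0]ᵀ = (-1.4142, -1.4142)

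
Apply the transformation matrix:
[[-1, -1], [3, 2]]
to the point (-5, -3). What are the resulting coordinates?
(8, -21)

Matrix multiplication:
[[-1, -1], [3, 2]] × [-5, -3]ᵀ
= [-1×-5 + -1×-3, 3×-5 + 2×-3]ᵀ
= [8.0000, -21.0000]ᵀ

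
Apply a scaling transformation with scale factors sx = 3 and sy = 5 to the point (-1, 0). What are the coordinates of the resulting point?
(-3, 0)

Scaling matrix:
[[3, 0], [0, 5]]
Result: (-1 × 3, 0 × 5) = (-3, 0)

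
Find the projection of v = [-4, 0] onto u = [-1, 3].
[-2/5, 6/5]

The projection of v onto u is proj_u(v) = ((v·u) / (u·u)) · u.
v·u = (-4)*(-1) + (0)*(3) = 4.
u·u = (-1)*(-1) + (3)*(3) = 10.
coefficient = 4 / 10 = 2/5.
proj_u(v) = 2/5 · [-1, 3] = [-2/5, 6/5].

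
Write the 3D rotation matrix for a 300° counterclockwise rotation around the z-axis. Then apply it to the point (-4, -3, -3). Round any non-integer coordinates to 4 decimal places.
R = [[1/2, √3/2, 0], [-√3/2, 1/2, 0], [0, 0, 1]]; R·(-4, -3, -3) = (-4.5981, 1.9641, -3.0000)

Rotation matrix for 300° around z-axis:
cos(300°) = 1/2, sin(300°) = -√3/2
R = [[1/2, √3/2, 0], [-√3/2, 1/2, 0], [0, 0, 1]]
Apply to (-4, -3, -3): R·[-4, -3, -3]ᵀ = (-4.5981, 1.9641, -3.0000)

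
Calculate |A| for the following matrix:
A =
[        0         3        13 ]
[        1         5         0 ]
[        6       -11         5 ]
det(A) = -548

Expand along row 0 (cofactor expansion): det(A) = a*(e*i - f*h) - b*(d*i - f*g) + c*(d*h - e*g), where the 3×3 is [[a, b, c], [d, e, f], [g, h, i]].
Minor M_00 = (5)*(5) - (0)*(-11) = 25 - 0 = 25.
Minor M_01 = (1)*(5) - (0)*(6) = 5 - 0 = 5.
Minor M_02 = (1)*(-11) - (5)*(6) = -11 - 30 = -41.
det(A) = (0)*(25) - (3)*(5) + (13)*(-41) = 0 - 15 - 533 = -548.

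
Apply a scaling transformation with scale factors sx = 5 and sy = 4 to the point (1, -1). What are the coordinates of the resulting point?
(5, -4)

Scaling matrix:
[[5, 0], [0, 4]]
Result: (1 × 5, -1 × 4) = (5, -4)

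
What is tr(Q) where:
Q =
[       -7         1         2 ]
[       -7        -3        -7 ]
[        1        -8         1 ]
tr(Q) = -7 - 3 + 1 = -9

The trace of a square matrix is the sum of its diagonal entries.
Diagonal entries of Q: Q[0][0] = -7, Q[1][1] = -3, Q[2][2] = 1.
tr(Q) = -7 - 3 + 1 = -9.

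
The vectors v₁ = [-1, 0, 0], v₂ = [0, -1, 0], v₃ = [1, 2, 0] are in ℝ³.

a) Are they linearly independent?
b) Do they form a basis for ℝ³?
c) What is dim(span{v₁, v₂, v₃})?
Not independent, not a basis, dim(span) = 2

Check whether v₃ can be written as a linear combination of v₁ and v₂.
v₃ = (-1)·v₁ + (-2)·v₂ = [1, 2, 0], so the three vectors are linearly dependent.
Thus they do not form a basis for ℝ³, and dim(span{v₁, v₂, v₃}) = 2 (spanned by v₁ and v₂).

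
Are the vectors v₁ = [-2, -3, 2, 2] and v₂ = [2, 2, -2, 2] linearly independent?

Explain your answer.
Yes, linearly independent

Two vectors are linearly dependent iff one is a scalar multiple of the other.
No single scalar k satisfies v₂ = k·v₁ (the ratios of corresponding entries disagree), so v₁ and v₂ are linearly independent.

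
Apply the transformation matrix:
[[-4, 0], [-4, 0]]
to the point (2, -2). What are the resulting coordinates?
(-8, -8)

Matrix multiplication:
[[-4, 0], [-4, 0]] × [2, -2]ᵀ
= [-4×2 + 0×-2, -4×2 + 0×-2]ᵀ
= [-8.0000, -8.0000]ᵀ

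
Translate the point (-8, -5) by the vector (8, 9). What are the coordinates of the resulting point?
(0, 4)

Translation by (8, 9):
x' = -8 + 8 = 0
y' = -5 + 9 = 4
Homogeneous matrix: [[1, 0, 8], [0, 1, 9], [0, 0, 1]]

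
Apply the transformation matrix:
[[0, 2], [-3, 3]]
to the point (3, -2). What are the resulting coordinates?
(-4, -15)

Matrix multiplication:
[[0, 2], [-3, 3]] × [3, -2]ᵀ
= [0×3 + 2×-2, -3×3 + 3×-2]ᵀ
= [-4.0000, -15.0000]ᵀ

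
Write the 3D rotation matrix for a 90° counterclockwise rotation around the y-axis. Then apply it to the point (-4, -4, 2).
R = [[0, 0, 1], [0, 1, 0], [-1, 0, 0]]; R·(-4, -4, 2) = (2, -4, 4)

Rotation matrix for 90° around y-axis:
cos(90°) = 0, sin(90°) = 1
R = [[0, 0, 1], [0, 1, 0], [-1, 0, 0]]
Apply to (-4, -4, 2): R·[-4, -4, 2]ᵀ = (2, -4, 4)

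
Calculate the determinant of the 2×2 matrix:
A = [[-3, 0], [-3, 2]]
-6

For A = [[a, b], [c, d]], det(A) = a*d - b*c.
det(A) = (-3)*(2) - (0)*(-3) = -6 - 0 = -6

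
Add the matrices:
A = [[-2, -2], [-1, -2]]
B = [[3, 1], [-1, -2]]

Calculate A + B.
[[1, -1], [-2, -4]]

Add corresponding elements:
(-2)+(3)=1
(-2)+(1)=-1
(-1)+(-1)=-2
(-2)+(-2)=-4
A + B = [[1, -1], [-2, -4]]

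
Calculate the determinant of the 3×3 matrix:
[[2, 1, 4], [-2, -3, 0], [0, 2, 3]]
-28

Expansion along first row:
det = 2·det([[-3,0],[2,3]]) - 1·det([[-2,0],[0,3]]) + 4·det([[-2,-3],[0,2]])
    = 2·(-3·3 - 0·2) - 1·(-2·3 - 0·0) + 4·(-2·2 - -3·0)
    = 2·-9 - 1·-6 + 4·-4
    = -18 + 6 + -16 = -28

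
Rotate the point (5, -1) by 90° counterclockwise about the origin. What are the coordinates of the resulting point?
(1, 5)

Rotation matrix R(θ) = [[cos θ, -sin θ], [sin θ, cos θ]]; for θ = 90°:
R = [[0, -1], [1, 0]]
Result: R × [5, -1]ᵀ = [0·5 + (-1)·-1, 1·5 + (0)·-1]ᵀ = (1, 5)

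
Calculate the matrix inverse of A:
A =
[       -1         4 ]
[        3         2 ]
det(A) = -14
A⁻¹ =
[     -1/7       2/7 ]
[     3/14      1/14 ]

For a 2×2 matrix A = [[a, b], [c, d]] with det(A) ≠ 0, A⁻¹ = (1/det(A)) * [[d, -b], [-c, a]].
det(A) = (-1)*(2) - (4)*(3) = -2 - 12 = -14.
A⁻¹ = (1/-14) * [[2, -4], [-3, -1]].
Dividing each entry by -14 and reducing:
A⁻¹ =
[     -1/7       2/7 ]
[     3/14      1/14 ]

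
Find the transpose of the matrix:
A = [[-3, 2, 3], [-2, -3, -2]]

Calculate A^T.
[[-3, -2], [2, -3], [3, -2]]

The transpose sends entry (i,j) to (j,i); rows become columns.
Row 0 of A: [-3, 2, 3] -> column 0 of A^T.
Row 1 of A: [-2, -3, -2] -> column 1 of A^T.
A^T = [[-3, -2], [2, -3], [3, -2]]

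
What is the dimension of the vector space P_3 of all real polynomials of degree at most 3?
Dimension = 4

A polynomial of degree at most 3 can be written as a₀ + a₁x + a₂x² + a₃x³, with 4 free coefficients a₀, a₁, a₂, a₃.
The set {1, x, x², x³} is a basis: it spans P_3 (every such polynomial is a linear combination of these) and is linearly independent (a polynomial is zero iff all its coefficients are zero).
Therefore dim(P_3) = 3 + 1 = 4.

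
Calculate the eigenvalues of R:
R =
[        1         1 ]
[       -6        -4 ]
λ = -2, -1

Solve det(R - λI) = 0. For a 2×2 matrix the characteristic equation is λ² - (trace)λ + det = 0.
trace(R) = a + d = 1 - 4 = -3.
det(R) = a*d - b*c = (1)*(-4) - (1)*(-6) = -4 + 6 = 2.
Characteristic equation: λ² - (-3)λ + (2) = 0.
Discriminant = (-3)² - 4*(2) = 9 - 8 = 1.
λ = (-3 ± √1) / 2 = (-3 ± 1) / 2 = -2, -1.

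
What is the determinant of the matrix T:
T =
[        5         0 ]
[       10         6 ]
det(T) = 30

For a 2×2 matrix [[a, b], [c, d]], det = a*d - b*c.
det(T) = (5)*(6) - (0)*(10) = 30 - 0 = 30.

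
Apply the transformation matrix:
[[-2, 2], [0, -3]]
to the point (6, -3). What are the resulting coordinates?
(-18, 9)

Matrix multiplication:
[[-2, 2], [0, -3]] × [6, -3]ᵀ
= [-2×6 + 2×-3, 0×6 + -3×-3]ᵀ
= [-18.0000, 9.0000]ᵀ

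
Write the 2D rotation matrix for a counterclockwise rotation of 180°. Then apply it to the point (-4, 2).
R = [[-1, 0], [0, -1]]; R·(-4, 2) = (4, -2)

Rotation matrix formula: R(θ) = [[cos θ, -sin θ], [sin θ, cos θ]]
For θ = 180°:
cos(180°) = -1
sin(180°) = 0
R = [[-1, 0], [0, -1]]
Apply to (-4, 2): [-1·-4 + (0)·2, 0·-4 + -1·2] = (4, -2)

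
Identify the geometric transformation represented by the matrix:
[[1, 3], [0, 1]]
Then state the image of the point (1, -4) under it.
horizontal shear with factor 3; image of (1, -4) is (-11, -4)

The matrix [[1, k], [0, 1]] sends (x, y) to (x + 3y, y), leaving the y-coordinate fixed: a horizontal shear.
The matrix [[1, 3], [0, 1]] represents: horizontal shear with factor 3.
Applying it to (1, -4): [1·1 + 3·-4, 0·1 + 1·-4] = (-11, -4).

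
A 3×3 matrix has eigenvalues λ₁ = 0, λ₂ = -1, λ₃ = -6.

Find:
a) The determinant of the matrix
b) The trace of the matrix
det = 0, trace = -7

Two standard eigenvalue identities:
- det(A) equals the product of the eigenvalues (counted with multiplicity).
- trace(A) equals the sum of the eigenvalues.
det(A) = (0)*(-1)*(-6) = 0.
trace(A) = 0 - 1 - 6 = -7.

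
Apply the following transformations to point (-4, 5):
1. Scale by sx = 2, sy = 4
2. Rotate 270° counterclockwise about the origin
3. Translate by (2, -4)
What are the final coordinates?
(22, 4)

Step 1: Scale → (-8, 20)
Step 2: Rotate 270° → (20, 8)
Step 3: Translate → (22, 4)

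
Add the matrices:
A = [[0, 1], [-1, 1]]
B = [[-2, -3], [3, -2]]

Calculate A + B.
[[-2, -2], [2, -1]]

Add corresponding elements:
(0)+(-2)=-2
(1)+(-3)=-2
(-1)+(3)=2
(1)+(-2)=-1
A + B = [[-2, -2], [2, -1]]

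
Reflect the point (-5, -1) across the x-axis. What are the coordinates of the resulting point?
(-5, 1)

Reflection across x-axis: (-5, -1) → (-5, 1)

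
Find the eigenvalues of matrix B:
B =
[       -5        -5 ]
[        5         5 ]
λ = 0, 0

Solve det(B - λI) = 0. For a 2×2 matrix the characteristic equation is λ² - (trace)λ + det = 0.
trace(B) = a + d = -5 + 5 = 0.
det(B) = a*d - b*c = (-5)*(5) - (-5)*(5) = -25 + 25 = 0.
Characteristic equation: λ² - (0)λ + (0) = 0.
Discriminant = (0)² - 4*(0) = 0 - 0 = 0.
λ = (0 ± √0) / 2 = (0 ± 0) / 2 = 0, 0.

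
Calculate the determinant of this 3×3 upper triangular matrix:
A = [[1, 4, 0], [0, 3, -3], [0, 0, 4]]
12

The determinant of a triangular matrix is the product of its diagonal entries (the off-diagonal entries above the diagonal do not affect it).
det(A) = (1) * (3) * (4) = 12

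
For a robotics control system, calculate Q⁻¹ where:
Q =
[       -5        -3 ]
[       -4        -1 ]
det(Q) = -7
Q⁻¹ =
[      1/7      -3/7 ]
[     -4/7       5/7 ]

For a 2×2 matrix Q = [[a, b], [c, d]] with det(Q) ≠ 0, Q⁻¹ = (1/det(Q)) * [[d, -b], [-c, a]].
det(Q) = (-5)*(-1) - (-3)*(-4) = 5 - 12 = -7.
Q⁻¹ = (1/-7) * [[-1, 3], [4, -5]].
Dividing each entry by -7 and reducing:
Q⁻¹ =
[      1/7      -3/7 ]
[     -4/7       5/7 ]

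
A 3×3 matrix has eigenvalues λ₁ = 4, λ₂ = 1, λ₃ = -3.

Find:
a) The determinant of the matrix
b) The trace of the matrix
det = -12, trace = 2

Two standard eigenvalue identities:
- det(A) equals the product of the eigenvalues (counted with multiplicity).
- trace(A) equals the sum of the eigenvalues.
det(A) = (4)*(1)*(-3) = -12.
trace(A) = 4 + 1 - 3 = 2.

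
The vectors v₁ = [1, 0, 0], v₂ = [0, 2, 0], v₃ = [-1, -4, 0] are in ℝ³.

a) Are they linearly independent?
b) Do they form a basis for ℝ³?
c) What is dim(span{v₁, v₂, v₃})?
Not independent, not a basis, dim(span) = 2

Check whether v₃ can be written as a linear combination of v₁ and v₂.
v₃ = (-1)·v₁ + (-2)·v₂ = [-1, -4, 0], so the three vectors are linearly dependent.
Thus they do not form a basis for ℝ³, and dim(span{v₁, v₂, v₃}) = 2 (spanned by v₁ and v₂).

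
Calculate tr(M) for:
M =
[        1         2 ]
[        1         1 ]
tr(M) = 1 + 1 = 2

The trace of a square matrix is the sum of its diagonal entries.
Diagonal entries of M: M[0][0] = 1, M[1][1] = 1.
tr(M) = 1 + 1 = 2.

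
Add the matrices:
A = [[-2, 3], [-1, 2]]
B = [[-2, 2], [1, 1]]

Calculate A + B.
[[-4, 5], [0, 3]]

Add corresponding elements:
(-2)+(-2)=-4
(3)+(2)=5
(-1)+(1)=0
(2)+(1)=3
A + B = [[-4, 5], [0, 3]]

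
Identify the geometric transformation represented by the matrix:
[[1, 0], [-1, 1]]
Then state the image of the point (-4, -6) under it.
vertical shear with factor -1; image of (-4, -6) is (-4, -2)

The matrix [[1, 0], [k, 1]] sends (x, y) to (x, -1x + y), leaving the x-coordinate fixed: a vertical shear.
The matrix [[1, 0], [-1, 1]] represents: vertical shear with factor -1.
Applying it to (-4, -6): [1·-4 + 0·-6, -1·-4 + 1·-6] = (-4, -2).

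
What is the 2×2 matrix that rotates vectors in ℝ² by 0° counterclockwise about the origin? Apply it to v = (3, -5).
R = [[1, 0], [0, 1]]; R·v = (3, -5)

A counterclockwise rotation by angle θ in ℝ² has matrix R(θ) = [[cos θ, -sin θ], [sin θ, cos θ]].
For θ = 0°: cos θ = 1, sin θ = 0.
R(0°) = [[1, 0], [0, 1]].
R·v = [1·3 + (0)·-5, 0·3 + 1·-5] = (3, -5).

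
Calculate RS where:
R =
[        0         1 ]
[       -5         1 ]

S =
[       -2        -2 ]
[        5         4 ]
RS =
[        5         4 ]
[       15        14 ]

Matrix multiplication: (RS)[i][j] = sum over k of R[i][k] * S[k][j].
  (RS)[0][0] = (0)*(-2) + (1)*(5) = 5
  (RS)[0][1] = (0)*(-2) + (1)*(4) = 4
  (RS)[1][0] = (-5)*(-2) + (1)*(5) = 15
  (RS)[1][1] = (-5)*(-2) + (1)*(4) = 14
RS =
[        5         4 ]
[       15        14 ]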